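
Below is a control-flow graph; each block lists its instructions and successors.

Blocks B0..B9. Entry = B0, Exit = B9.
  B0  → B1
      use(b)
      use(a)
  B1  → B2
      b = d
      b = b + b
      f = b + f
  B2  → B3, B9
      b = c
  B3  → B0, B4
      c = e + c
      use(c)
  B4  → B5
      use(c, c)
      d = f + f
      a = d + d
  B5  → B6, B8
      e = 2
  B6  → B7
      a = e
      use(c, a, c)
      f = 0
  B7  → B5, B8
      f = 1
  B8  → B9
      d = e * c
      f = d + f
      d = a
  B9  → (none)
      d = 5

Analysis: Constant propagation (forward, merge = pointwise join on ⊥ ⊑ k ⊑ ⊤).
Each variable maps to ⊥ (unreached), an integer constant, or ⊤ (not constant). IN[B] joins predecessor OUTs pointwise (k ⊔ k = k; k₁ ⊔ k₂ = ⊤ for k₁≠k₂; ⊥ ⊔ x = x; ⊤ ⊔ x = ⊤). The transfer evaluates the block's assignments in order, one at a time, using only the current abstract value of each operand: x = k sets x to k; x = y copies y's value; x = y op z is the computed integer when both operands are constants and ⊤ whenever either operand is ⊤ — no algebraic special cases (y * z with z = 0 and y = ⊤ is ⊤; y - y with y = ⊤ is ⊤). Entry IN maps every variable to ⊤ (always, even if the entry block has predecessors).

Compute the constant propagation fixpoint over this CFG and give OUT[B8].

Converged values:
  B0: | IN=(all ⊤) | OUT=(all ⊤)
  B1: | IN=(all ⊤) | OUT=(all ⊤)
  B2: | IN=(all ⊤) | OUT=(all ⊤)
  B3: | IN=(all ⊤) | OUT=(all ⊤)
  B4: | IN=(all ⊤) | OUT=(all ⊤)
  B5: | IN=(all ⊤) | OUT={e:2; rest ⊤}
  B6: | IN={e:2; rest ⊤} | OUT={a:2, e:2, f:0; rest ⊤}
  B7: | IN={a:2, e:2, f:0; rest ⊤} | OUT={a:2, e:2, f:1; rest ⊤}
  B8: | IN={e:2; rest ⊤} | OUT={e:2; rest ⊤}
  B9: | IN=(all ⊤) | OUT={d:5; rest ⊤}

Merge at B8: IN[B8] = OUT[B5] ⊔ OUT[B7] = {a: ⊤, b: ⊤, c: ⊤, d: ⊤, e: 2, f: ⊤}
Applying B8's transfer function to that IN value gives OUT[B8] (row B8 above).

Answer: {a: ⊤, b: ⊤, c: ⊤, d: ⊤, e: 2, f: ⊤}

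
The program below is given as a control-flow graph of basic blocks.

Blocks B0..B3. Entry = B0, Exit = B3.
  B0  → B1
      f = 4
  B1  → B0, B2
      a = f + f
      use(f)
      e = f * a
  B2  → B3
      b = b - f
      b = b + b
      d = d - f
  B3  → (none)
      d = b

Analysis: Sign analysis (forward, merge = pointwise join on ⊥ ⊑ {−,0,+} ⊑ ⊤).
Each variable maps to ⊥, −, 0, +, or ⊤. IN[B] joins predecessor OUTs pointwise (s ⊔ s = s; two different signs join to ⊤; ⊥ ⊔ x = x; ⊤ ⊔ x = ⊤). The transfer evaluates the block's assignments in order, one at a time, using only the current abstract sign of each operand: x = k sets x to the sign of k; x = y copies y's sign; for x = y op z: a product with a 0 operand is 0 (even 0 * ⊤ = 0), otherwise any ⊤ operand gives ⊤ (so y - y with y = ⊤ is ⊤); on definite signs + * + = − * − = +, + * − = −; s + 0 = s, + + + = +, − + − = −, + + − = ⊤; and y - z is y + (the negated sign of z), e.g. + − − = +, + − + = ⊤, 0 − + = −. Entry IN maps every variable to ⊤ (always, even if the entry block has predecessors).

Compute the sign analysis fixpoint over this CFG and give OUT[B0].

Fixpoint table:
  B0:   IN=(all ⊤)   OUT={f:+; rest ⊤}
  B1:   IN={f:+; rest ⊤}   OUT={a:+, e:+, f:+; rest ⊤}
  B2:   IN={a:+, e:+, f:+; rest ⊤}   OUT={a:+, e:+, f:+; rest ⊤}
  B3:   IN={a:+, e:+, f:+; rest ⊤}   OUT={a:+, e:+, f:+; rest ⊤}

Merge at B0 (entry node, so the boundary value (all ⊤) is joined with the incoming edge(s)): IN[B0] = (all ⊤) ⊔ OUT[B1] = {a: ⊤, b: ⊤, c: ⊤, d: ⊤, e: ⊤, f: ⊤}
Applying B0's transfer function to that IN value gives OUT[B0] (row B0 above).

Answer: {a: ⊤, b: ⊤, c: ⊤, d: ⊤, e: ⊤, f: +}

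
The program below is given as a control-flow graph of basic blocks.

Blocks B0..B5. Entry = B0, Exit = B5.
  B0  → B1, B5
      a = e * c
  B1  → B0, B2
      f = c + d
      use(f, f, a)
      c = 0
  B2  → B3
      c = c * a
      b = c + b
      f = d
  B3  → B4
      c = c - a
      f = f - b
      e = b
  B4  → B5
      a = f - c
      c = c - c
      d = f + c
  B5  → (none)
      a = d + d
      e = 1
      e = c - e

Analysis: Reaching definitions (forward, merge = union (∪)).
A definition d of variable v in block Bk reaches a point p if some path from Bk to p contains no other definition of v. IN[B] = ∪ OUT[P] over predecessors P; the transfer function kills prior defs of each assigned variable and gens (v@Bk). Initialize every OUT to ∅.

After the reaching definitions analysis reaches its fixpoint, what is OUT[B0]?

Answer: {a@B0, c@B1, f@B1}

Trace:
Per-block solution:
  B0: | IN={a@B0, c@B1, f@B1} | OUT={a@B0, c@B1, f@B1}
  B1: | IN={a@B0, c@B1, f@B1} | OUT={a@B0, c@B1, f@B1}
  B2: | IN={a@B0, c@B1, f@B1} | OUT={a@B0, b@B2, c@B2, f@B2}
  B3: | IN={a@B0, b@B2, c@B2, f@B2} | OUT={a@B0, b@B2, c@B3, e@B3, f@B3}
  B4: | IN={a@B0, b@B2, c@B3, e@B3, f@B3} | OUT={a@B4, b@B2, c@B4, d@B4, e@B3, f@B3}
  B5: | IN={a@B0, a@B4, b@B2, c@B1, c@B4, d@B4, e@B3, f@B1, f@B3} | OUT={a@B5, b@B2, c@B1, c@B4, d@B4, e@B5, f@B1, f@B3}

Merge at B0 (entry node, so the boundary value {} is joined with the incoming edge(s)): IN[B0] = {} ⊔ OUT[B1] = {a@B0, c@B1, f@B1}
Applying B0's transfer function to that IN value gives OUT[B0] (row B0 above).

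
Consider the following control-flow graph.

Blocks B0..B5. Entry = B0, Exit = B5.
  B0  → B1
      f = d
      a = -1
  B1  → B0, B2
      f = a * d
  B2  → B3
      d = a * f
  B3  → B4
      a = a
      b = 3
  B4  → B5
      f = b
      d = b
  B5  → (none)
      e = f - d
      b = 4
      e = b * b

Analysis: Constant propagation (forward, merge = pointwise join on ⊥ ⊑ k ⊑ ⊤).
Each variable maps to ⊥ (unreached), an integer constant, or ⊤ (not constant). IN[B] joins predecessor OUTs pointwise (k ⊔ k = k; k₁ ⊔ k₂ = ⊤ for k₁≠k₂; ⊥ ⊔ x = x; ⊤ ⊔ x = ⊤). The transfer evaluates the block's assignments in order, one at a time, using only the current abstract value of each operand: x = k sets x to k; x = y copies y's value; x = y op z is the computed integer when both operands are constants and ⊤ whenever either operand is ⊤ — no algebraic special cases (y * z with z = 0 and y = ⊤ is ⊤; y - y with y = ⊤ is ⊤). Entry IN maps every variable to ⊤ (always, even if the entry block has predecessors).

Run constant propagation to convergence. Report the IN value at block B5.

Answer: {a: -1, b: 3, c: ⊤, d: 3, e: ⊤, f: 3}

Derivation:
Fixpoint table:
  B0: | IN=(all ⊤) | OUT={a:-1; rest ⊤}
  B1: | IN={a:-1; rest ⊤} | OUT={a:-1; rest ⊤}
  B2: | IN={a:-1; rest ⊤} | OUT={a:-1; rest ⊤}
  B3: | IN={a:-1; rest ⊤} | OUT={a:-1, b:3; rest ⊤}
  B4: | IN={a:-1, b:3; rest ⊤} | OUT={a:-1, b:3, d:3, f:3; rest ⊤}
  B5: | IN={a:-1, b:3, d:3, f:3; rest ⊤} | OUT={a:-1, b:4, d:3, e:16, f:3; rest ⊤}

Merge at B5: IN[B5] = OUT[B4] = {a: -1, b: 3, c: ⊤, d: 3, e: ⊤, f: 3}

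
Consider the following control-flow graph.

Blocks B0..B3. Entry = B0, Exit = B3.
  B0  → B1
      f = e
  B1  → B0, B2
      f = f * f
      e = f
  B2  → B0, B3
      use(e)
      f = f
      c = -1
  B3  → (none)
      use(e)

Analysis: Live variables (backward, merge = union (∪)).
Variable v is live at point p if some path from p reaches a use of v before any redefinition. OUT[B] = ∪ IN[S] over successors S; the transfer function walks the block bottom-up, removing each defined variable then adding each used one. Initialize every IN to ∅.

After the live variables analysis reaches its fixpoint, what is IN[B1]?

Answer: {f}

Trace:
Fixpoint table:
  B0:   IN={e}   OUT={f}
  B1:   IN={f}   OUT={e, f}
  B2:   IN={e, f}   OUT={e}
  B3:   IN={e}   OUT={}

Merge at B1: OUT[B1] = IN[B0] ⊔ IN[B2] = {e, f}
Applying B1's transfer function to that OUT value gives IN[B1] (row B1 above).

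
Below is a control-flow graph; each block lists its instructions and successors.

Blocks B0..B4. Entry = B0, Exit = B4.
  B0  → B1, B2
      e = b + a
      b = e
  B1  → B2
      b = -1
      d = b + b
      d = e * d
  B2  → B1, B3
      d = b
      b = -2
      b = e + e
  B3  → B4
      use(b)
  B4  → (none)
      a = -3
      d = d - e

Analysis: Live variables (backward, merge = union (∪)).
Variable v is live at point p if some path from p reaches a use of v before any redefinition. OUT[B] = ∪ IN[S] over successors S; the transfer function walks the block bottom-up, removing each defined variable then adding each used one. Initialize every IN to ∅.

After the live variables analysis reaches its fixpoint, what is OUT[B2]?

Fixpoint table:
  B0:   IN={a, b}   OUT={b, e}
  B1:   IN={e}   OUT={b, e}
  B2:   IN={b, e}   OUT={b, d, e}
  B3:   IN={b, d, e}   OUT={d, e}
  B4:   IN={d, e}   OUT={}

Merge at B2: OUT[B2] = IN[B1] ⊔ IN[B3] = {b, d, e}

Answer: {b, d, e}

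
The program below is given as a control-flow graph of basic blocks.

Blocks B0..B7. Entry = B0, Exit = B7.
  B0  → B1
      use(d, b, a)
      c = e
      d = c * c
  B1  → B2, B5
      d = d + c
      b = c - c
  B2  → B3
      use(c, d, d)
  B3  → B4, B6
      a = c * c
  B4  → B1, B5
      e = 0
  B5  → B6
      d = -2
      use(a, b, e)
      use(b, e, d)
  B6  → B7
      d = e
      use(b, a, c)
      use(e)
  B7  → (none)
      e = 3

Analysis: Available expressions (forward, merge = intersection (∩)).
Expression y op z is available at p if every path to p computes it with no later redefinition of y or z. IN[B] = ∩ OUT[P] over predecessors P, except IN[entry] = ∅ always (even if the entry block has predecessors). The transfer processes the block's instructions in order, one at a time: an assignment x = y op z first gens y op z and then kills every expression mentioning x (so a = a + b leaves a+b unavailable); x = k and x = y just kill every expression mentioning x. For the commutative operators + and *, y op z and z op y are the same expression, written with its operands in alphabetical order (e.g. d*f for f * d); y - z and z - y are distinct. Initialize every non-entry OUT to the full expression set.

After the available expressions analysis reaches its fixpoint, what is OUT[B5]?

Converged values:
  B0:   IN={}   OUT={c*c}
  B1:   IN={c*c}   OUT={c*c, c-c}
  B2:   IN={c*c, c-c}   OUT={c*c, c-c}
  B3:   IN={c*c, c-c}   OUT={c*c, c-c}
  B4:   IN={c*c, c-c}   OUT={c*c, c-c}
  B5:   IN={c*c, c-c}   OUT={c*c, c-c}
  B6:   IN={c*c, c-c}   OUT={c*c, c-c}
  B7:   IN={c*c, c-c}   OUT={c*c, c-c}

Merge at B5: IN[B5] = OUT[B1] ∩ OUT[B4] = {c*c, c-c}
Applying B5's transfer function to that IN value gives OUT[B5] (row B5 above).

Answer: {c*c, c-c}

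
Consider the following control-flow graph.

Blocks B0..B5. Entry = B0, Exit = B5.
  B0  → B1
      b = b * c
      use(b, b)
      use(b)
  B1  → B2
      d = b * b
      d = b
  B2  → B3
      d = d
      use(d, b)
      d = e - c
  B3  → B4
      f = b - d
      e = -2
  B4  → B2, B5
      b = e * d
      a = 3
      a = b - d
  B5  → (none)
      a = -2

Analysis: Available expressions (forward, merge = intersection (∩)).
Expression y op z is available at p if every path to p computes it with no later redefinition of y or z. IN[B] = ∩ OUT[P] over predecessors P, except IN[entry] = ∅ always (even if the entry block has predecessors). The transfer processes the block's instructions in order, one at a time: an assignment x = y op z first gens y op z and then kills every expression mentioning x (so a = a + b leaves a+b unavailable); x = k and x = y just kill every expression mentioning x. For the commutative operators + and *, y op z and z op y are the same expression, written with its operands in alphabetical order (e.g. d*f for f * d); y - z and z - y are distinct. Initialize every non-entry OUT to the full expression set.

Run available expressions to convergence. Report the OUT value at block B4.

Converged values:
  B0:   IN={}   OUT={}
  B1:   IN={}   OUT={b*b}
  B2:   IN={}   OUT={e-c}
  B3:   IN={e-c}   OUT={b-d}
  B4:   IN={b-d}   OUT={b-d, d*e}
  B5:   IN={b-d, d*e}   OUT={b-d, d*e}

Merge at B4: IN[B4] = OUT[B3] = {b-d}
Applying B4's transfer function to that IN value gives OUT[B4] (row B4 above).

Answer: {b-d, d*e}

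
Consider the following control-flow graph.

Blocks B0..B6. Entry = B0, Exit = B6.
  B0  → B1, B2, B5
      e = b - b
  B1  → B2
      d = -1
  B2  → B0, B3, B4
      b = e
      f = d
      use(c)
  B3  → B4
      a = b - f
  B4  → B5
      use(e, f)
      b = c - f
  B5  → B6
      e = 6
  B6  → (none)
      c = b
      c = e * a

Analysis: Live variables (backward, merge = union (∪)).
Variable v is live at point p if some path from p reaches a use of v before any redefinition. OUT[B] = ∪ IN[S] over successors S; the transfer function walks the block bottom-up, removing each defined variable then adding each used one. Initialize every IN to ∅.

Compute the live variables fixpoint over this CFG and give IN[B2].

Answer: {a, c, d, e}

Working:
Per-block solution:
  B0: | IN={a, b, c, d} | OUT={a, b, c, d, e}
  B1: | IN={a, c, e} | OUT={a, c, d, e}
  B2: | IN={a, c, d, e} | OUT={a, b, c, d, e, f}
  B3: | IN={b, c, e, f} | OUT={a, c, e, f}
  B4: | IN={a, c, e, f} | OUT={a, b}
  B5: | IN={a, b} | OUT={a, b, e}
  B6: | IN={a, b, e} | OUT={}

Merge at B2: OUT[B2] = IN[B0] ⊔ IN[B3] ⊔ IN[B4] = {a, b, c, d, e, f}
Applying B2's transfer function to that OUT value gives IN[B2] (row B2 above).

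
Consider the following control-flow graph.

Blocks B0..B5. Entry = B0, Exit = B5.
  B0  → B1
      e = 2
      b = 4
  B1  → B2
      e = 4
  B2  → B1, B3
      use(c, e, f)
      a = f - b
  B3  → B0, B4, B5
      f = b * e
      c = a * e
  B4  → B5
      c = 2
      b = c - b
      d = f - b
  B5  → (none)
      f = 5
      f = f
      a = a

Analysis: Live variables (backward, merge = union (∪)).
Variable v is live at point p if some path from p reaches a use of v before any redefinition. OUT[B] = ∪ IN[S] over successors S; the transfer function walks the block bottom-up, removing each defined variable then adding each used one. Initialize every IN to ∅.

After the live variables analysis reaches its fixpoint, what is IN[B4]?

Answer: {a, b, f}

Working:
Converged values:
  B0:  IN={c, f}  OUT={b, c, f}
  B1:  IN={b, c, f}  OUT={b, c, e, f}
  B2:  IN={b, c, e, f}  OUT={a, b, c, e, f}
  B3:  IN={a, b, e}  OUT={a, b, c, f}
  B4:  IN={a, b, f}  OUT={a}
  B5:  IN={a}  OUT={}

Merge at B4: OUT[B4] = IN[B5] = {a}
Applying B4's transfer function to that OUT value gives IN[B4] (row B4 above).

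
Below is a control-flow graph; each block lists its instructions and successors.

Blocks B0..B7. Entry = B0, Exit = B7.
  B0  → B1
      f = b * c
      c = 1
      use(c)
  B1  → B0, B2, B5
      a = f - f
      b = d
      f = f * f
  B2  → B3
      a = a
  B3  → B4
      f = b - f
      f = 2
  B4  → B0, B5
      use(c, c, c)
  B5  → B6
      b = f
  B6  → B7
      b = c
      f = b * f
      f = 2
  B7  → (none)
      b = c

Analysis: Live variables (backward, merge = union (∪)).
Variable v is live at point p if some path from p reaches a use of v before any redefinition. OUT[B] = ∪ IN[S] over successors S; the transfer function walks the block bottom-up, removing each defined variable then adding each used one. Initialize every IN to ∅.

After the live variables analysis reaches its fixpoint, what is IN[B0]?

Answer: {b, c, d}

Working:
Converged values:
  B0:  IN={b, c, d}  OUT={c, d, f}
  B1:  IN={c, d, f}  OUT={a, b, c, d, f}
  B2:  IN={a, b, c, d, f}  OUT={b, c, d, f}
  B3:  IN={b, c, d, f}  OUT={b, c, d, f}
  B4:  IN={b, c, d, f}  OUT={b, c, d, f}
  B5:  IN={c, f}  OUT={c, f}
  B6:  IN={c, f}  OUT={c}
  B7:  IN={c}  OUT={}

Merge at B0: OUT[B0] = IN[B1] = {c, d, f}
Applying B0's transfer function to that OUT value gives IN[B0] (row B0 above).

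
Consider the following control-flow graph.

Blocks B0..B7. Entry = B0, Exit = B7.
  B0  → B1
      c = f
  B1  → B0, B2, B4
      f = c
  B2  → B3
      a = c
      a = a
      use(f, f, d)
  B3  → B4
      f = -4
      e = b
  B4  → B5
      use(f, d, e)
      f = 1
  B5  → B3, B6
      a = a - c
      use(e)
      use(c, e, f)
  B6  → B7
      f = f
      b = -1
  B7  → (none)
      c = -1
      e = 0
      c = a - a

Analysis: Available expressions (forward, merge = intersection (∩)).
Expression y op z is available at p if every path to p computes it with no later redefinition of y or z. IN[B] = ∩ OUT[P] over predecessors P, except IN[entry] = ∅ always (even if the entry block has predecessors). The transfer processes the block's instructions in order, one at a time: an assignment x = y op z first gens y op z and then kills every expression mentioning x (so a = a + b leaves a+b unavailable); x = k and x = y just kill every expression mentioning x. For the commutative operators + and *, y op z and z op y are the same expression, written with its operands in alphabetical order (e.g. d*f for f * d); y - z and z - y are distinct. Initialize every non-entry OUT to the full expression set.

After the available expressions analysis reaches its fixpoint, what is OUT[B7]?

Answer: {a-a}

Trace:
Fixpoint table:
  B0:   IN={}   OUT={}
  B1:   IN={}   OUT={}
  B2:   IN={}   OUT={}
  B3:   IN={}   OUT={}
  B4:   IN={}   OUT={}
  B5:   IN={}   OUT={}
  B6:   IN={}   OUT={}
  B7:   IN={}   OUT={a-a}

Merge at B7: IN[B7] = OUT[B6] = {}
Applying B7's transfer function to that IN value gives OUT[B7] (row B7 above).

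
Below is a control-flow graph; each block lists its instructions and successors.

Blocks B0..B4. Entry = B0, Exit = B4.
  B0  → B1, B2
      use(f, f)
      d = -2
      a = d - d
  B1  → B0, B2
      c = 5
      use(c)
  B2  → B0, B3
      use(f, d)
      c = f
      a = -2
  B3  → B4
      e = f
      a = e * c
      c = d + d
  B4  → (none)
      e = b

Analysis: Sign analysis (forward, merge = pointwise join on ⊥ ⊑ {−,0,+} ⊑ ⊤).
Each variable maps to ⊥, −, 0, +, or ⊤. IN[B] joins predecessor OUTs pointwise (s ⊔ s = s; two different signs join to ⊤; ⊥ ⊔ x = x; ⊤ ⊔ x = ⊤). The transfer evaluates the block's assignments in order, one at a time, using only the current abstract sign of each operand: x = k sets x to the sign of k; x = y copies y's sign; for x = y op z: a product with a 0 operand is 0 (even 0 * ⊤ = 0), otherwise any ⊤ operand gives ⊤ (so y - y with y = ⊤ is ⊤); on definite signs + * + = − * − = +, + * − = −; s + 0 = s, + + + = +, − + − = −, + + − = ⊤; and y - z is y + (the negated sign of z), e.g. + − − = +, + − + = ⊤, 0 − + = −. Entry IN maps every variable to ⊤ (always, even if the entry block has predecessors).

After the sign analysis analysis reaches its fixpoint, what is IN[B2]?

Fixpoint table:
  B0: | IN=(all ⊤) | OUT={d:-; rest ⊤}
  B1: | IN={d:-; rest ⊤} | OUT={c:+, d:-; rest ⊤}
  B2: | IN={d:-; rest ⊤} | OUT={a:-, d:-; rest ⊤}
  B3: | IN={a:-, d:-; rest ⊤} | OUT={c:-, d:-; rest ⊤}
  B4: | IN={c:-, d:-; rest ⊤} | OUT={c:-, d:-; rest ⊤}

Merge at B2: IN[B2] = OUT[B0] ⊔ OUT[B1] = {a: ⊤, b: ⊤, c: ⊤, d: -, e: ⊤, f: ⊤}

Answer: {a: ⊤, b: ⊤, c: ⊤, d: -, e: ⊤, f: ⊤}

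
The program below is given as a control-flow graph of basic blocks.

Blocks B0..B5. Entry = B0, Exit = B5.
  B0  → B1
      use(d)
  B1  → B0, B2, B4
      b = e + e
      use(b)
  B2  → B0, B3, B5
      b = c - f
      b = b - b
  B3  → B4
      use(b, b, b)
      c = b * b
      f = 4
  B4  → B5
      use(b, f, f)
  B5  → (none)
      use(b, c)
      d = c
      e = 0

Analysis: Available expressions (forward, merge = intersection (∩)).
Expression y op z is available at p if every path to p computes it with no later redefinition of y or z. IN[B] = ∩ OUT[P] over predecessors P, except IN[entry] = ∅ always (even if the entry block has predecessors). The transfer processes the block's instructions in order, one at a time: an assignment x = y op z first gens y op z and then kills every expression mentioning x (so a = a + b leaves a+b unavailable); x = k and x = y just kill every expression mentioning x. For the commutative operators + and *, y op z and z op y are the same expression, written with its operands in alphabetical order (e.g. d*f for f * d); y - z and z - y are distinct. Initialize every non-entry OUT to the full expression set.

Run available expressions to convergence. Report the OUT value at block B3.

Answer: {b*b, e+e}

Trace:
Per-block solution:
  B0:   IN={}   OUT={}
  B1:   IN={}   OUT={e+e}
  B2:   IN={e+e}   OUT={c-f, e+e}
  B3:   IN={c-f, e+e}   OUT={b*b, e+e}
  B4:   IN={e+e}   OUT={e+e}
  B5:   IN={e+e}   OUT={}

Merge at B3: IN[B3] = OUT[B2] = {c-f, e+e}
Applying B3's transfer function to that IN value gives OUT[B3] (row B3 above).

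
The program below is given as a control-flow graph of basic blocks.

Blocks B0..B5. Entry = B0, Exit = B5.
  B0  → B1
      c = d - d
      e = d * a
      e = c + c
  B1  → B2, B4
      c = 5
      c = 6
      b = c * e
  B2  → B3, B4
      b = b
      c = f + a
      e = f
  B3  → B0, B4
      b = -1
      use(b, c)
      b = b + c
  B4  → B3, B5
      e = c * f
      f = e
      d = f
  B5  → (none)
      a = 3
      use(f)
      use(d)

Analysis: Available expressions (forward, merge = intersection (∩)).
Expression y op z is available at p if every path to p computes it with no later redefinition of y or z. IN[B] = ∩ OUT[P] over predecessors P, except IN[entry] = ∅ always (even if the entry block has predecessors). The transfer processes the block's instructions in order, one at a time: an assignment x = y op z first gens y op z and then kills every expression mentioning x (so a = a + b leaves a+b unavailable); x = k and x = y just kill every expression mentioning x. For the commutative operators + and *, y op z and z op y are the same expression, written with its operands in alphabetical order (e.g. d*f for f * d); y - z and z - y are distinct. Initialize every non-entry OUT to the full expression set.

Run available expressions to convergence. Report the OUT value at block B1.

Answer: {a*d, c*e, d-d}

Trace:
Per-block solution:
  B0: | IN={} | OUT={a*d, c+c, d-d}
  B1: | IN={a*d, c+c, d-d} | OUT={a*d, c*e, d-d}
  B2: | IN={a*d, c*e, d-d} | OUT={a*d, a+f, d-d}
  B3: | IN={} | OUT={}
  B4: | IN={} | OUT={}
  B5: | IN={} | OUT={}

Merge at B1: IN[B1] = OUT[B0] = {a*d, c+c, d-d}
Applying B1's transfer function to that IN value gives OUT[B1] (row B1 above).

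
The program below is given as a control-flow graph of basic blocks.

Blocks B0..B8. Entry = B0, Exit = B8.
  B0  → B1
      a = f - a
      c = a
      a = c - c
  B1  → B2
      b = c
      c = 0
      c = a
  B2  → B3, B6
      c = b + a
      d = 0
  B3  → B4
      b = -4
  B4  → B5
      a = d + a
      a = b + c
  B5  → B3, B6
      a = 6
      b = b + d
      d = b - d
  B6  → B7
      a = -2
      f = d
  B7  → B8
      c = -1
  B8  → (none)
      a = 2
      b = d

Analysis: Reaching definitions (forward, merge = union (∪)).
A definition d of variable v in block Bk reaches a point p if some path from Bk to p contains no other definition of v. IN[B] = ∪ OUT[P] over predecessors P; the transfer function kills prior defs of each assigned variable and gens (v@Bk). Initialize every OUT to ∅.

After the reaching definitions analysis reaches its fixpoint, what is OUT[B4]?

Converged values:
  B0: | IN={} | OUT={a@B0, c@B0}
  B1: | IN={a@B0, c@B0} | OUT={a@B0, b@B1, c@B1}
  B2: | IN={a@B0, b@B1, c@B1} | OUT={a@B0, b@B1, c@B2, d@B2}
  B3: | IN={a@B0, a@B5, b@B1, b@B5, c@B2, d@B2, d@B5} | OUT={a@B0, a@B5, b@B3, c@B2, d@B2, d@B5}
  B4: | IN={a@B0, a@B5, b@B3, c@B2, d@B2, d@B5} | OUT={a@B4, b@B3, c@B2, d@B2, d@B5}
  B5: | IN={a@B4, b@B3, c@B2, d@B2, d@B5} | OUT={a@B5, b@B5, c@B2, d@B5}
  B6: | IN={a@B0, a@B5, b@B1, b@B5, c@B2, d@B2, d@B5} | OUT={a@B6, b@B1, b@B5, c@B2, d@B2, d@B5, f@B6}
  B7: | IN={a@B6, b@B1, b@B5, c@B2, d@B2, d@B5, f@B6} | OUT={a@B6, b@B1, b@B5, c@B7, d@B2, d@B5, f@B6}
  B8: | IN={a@B6, b@B1, b@B5, c@B7, d@B2, d@B5, f@B6} | OUT={a@B8, b@B8, c@B7, d@B2, d@B5, f@B6}

Merge at B4: IN[B4] = OUT[B3] = {a@B0, a@B5, b@B3, c@B2, d@B2, d@B5}
Applying B4's transfer function to that IN value gives OUT[B4] (row B4 above).

Answer: {a@B4, b@B3, c@B2, d@B2, d@B5}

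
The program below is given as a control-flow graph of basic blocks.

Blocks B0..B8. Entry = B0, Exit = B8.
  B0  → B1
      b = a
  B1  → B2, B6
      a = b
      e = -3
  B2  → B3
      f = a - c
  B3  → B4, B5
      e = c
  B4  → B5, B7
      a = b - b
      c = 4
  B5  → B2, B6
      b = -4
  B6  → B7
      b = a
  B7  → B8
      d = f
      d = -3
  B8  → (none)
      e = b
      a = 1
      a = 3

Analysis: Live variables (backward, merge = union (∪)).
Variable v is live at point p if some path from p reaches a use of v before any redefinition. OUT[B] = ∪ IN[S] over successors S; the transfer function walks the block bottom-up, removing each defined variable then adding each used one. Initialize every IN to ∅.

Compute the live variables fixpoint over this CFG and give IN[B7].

Converged values:
  B0: | IN={a, c, f} | OUT={b, c, f}
  B1: | IN={b, c, f} | OUT={a, b, c, f}
  B2: | IN={a, b, c} | OUT={a, b, c, f}
  B3: | IN={a, b, c, f} | OUT={a, b, c, f}
  B4: | IN={b, f} | OUT={a, b, c, f}
  B5: | IN={a, c, f} | OUT={a, b, c, f}
  B6: | IN={a, f} | OUT={b, f}
  B7: | IN={b, f} | OUT={b}
  B8: | IN={b} | OUT={}

Merge at B7: OUT[B7] = IN[B8] = {b}
Applying B7's transfer function to that OUT value gives IN[B7] (row B7 above).

Answer: {b, f}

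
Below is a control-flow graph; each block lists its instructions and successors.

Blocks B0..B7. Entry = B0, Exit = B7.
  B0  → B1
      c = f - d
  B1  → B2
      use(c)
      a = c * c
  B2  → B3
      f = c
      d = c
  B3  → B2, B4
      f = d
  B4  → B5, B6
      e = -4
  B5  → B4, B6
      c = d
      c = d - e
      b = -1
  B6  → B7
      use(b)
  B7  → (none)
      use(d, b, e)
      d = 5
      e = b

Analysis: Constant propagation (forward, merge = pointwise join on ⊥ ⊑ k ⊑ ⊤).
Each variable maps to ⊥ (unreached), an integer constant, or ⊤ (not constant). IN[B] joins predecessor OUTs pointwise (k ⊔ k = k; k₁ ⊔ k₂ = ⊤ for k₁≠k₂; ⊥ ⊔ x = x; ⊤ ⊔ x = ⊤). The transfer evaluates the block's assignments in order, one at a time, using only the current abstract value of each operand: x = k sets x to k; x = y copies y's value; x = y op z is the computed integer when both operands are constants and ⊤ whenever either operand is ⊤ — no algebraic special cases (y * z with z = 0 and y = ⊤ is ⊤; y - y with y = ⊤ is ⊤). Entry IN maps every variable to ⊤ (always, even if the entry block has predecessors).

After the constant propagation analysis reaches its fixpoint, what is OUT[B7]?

Fixpoint table:
  B0: | IN=(all ⊤) | OUT=(all ⊤)
  B1: | IN=(all ⊤) | OUT=(all ⊤)
  B2: | IN=(all ⊤) | OUT=(all ⊤)
  B3: | IN=(all ⊤) | OUT=(all ⊤)
  B4: | IN=(all ⊤) | OUT={e:-4; rest ⊤}
  B5: | IN={e:-4; rest ⊤} | OUT={b:-1, e:-4; rest ⊤}
  B6: | IN={e:-4; rest ⊤} | OUT={e:-4; rest ⊤}
  B7: | IN={e:-4; rest ⊤} | OUT={d:5; rest ⊤}

Merge at B7: IN[B7] = OUT[B6] = {a: ⊤, b: ⊤, c: ⊤, d: ⊤, e: -4, f: ⊤}
Applying B7's transfer function to that IN value gives OUT[B7] (row B7 above).

Answer: {a: ⊤, b: ⊤, c: ⊤, d: 5, e: ⊤, f: ⊤}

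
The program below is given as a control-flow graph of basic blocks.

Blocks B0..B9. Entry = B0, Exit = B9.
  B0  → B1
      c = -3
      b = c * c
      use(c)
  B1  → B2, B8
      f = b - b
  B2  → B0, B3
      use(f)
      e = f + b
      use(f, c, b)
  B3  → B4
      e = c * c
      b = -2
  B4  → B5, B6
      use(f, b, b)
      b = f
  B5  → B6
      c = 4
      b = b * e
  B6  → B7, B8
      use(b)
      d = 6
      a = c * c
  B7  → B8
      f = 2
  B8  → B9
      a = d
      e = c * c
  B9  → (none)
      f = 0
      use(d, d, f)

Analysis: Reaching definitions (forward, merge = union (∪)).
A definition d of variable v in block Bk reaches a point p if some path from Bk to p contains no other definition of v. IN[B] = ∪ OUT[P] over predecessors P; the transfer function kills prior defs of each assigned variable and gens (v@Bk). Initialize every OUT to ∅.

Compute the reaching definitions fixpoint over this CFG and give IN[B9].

Per-block solution:
  B0:   IN={b@B0, c@B0, e@B2, f@B1}   OUT={b@B0, c@B0, e@B2, f@B1}
  B1:   IN={b@B0, c@B0, e@B2, f@B1}   OUT={b@B0, c@B0, e@B2, f@B1}
  B2:   IN={b@B0, c@B0, e@B2, f@B1}   OUT={b@B0, c@B0, e@B2, f@B1}
  B3:   IN={b@B0, c@B0, e@B2, f@B1}   OUT={b@B3, c@B0, e@B3, f@B1}
  B4:   IN={b@B3, c@B0, e@B3, f@B1}   OUT={b@B4, c@B0, e@B3, f@B1}
  B5:   IN={b@B4, c@B0, e@B3, f@B1}   OUT={b@B5, c@B5, e@B3, f@B1}
  B6:   IN={b@B4, b@B5, c@B0, c@B5, e@B3, f@B1}   OUT={a@B6, b@B4, b@B5, c@B0, c@B5, d@B6, e@B3, f@B1}
  B7:   IN={a@B6, b@B4, b@B5, c@B0, c@B5, d@B6, e@B3, f@B1}   OUT={a@B6, b@B4, b@B5, c@B0, c@B5, d@B6, e@B3, f@B7}
  B8:   IN={a@B6, b@B0, b@B4, b@B5, c@B0, c@B5, d@B6, e@B2, e@B3, f@B1, f@B7}   OUT={a@B8, b@B0, b@B4, b@B5, c@B0, c@B5, d@B6, e@B8, f@B1, f@B7}
  B9:   IN={a@B8, b@B0, b@B4, b@B5, c@B0, c@B5, d@B6, e@B8, f@B1, f@B7}   OUT={a@B8, b@B0, b@B4, b@B5, c@B0, c@B5, d@B6, e@B8, f@B9}

Merge at B9: IN[B9] = OUT[B8] = {a@B8, b@B0, b@B4, b@B5, c@B0, c@B5, d@B6, e@B8, f@B1, f@B7}

Answer: {a@B8, b@B0, b@B4, b@B5, c@B0, c@B5, d@B6, e@B8, f@B1, f@B7}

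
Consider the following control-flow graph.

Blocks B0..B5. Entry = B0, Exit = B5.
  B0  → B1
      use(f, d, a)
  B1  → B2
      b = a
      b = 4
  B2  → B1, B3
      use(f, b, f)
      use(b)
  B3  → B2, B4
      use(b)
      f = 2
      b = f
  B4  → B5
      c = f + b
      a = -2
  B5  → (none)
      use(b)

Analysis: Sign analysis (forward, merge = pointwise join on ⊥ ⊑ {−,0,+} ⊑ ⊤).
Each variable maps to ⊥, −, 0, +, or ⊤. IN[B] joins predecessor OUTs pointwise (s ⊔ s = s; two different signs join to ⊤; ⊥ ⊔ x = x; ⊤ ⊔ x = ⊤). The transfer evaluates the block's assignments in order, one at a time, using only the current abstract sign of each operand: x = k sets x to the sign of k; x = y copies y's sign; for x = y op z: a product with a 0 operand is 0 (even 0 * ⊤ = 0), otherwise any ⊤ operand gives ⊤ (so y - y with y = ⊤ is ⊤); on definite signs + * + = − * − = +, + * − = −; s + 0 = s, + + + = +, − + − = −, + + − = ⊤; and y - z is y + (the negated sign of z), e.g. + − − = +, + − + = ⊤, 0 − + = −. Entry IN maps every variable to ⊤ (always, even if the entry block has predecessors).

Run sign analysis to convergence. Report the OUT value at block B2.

Fixpoint table:
  B0: | IN=(all ⊤) | OUT=(all ⊤)
  B1: | IN=(all ⊤) | OUT={b:+; rest ⊤}
  B2: | IN={b:+; rest ⊤} | OUT={b:+; rest ⊤}
  B3: | IN={b:+; rest ⊤} | OUT={b:+, f:+; rest ⊤}
  B4: | IN={b:+, f:+; rest ⊤} | OUT={a:-, b:+, c:+, f:+; rest ⊤}
  B5: | IN={a:-, b:+, c:+, f:+; rest ⊤} | OUT={a:-, b:+, c:+, f:+; rest ⊤}

Merge at B2: IN[B2] = OUT[B1] ⊔ OUT[B3] = {a: ⊤, b: +, c: ⊤, d: ⊤, e: ⊤, f: ⊤}
Applying B2's transfer function to that IN value gives OUT[B2] (row B2 above).

Answer: {a: ⊤, b: +, c: ⊤, d: ⊤, e: ⊤, f: ⊤}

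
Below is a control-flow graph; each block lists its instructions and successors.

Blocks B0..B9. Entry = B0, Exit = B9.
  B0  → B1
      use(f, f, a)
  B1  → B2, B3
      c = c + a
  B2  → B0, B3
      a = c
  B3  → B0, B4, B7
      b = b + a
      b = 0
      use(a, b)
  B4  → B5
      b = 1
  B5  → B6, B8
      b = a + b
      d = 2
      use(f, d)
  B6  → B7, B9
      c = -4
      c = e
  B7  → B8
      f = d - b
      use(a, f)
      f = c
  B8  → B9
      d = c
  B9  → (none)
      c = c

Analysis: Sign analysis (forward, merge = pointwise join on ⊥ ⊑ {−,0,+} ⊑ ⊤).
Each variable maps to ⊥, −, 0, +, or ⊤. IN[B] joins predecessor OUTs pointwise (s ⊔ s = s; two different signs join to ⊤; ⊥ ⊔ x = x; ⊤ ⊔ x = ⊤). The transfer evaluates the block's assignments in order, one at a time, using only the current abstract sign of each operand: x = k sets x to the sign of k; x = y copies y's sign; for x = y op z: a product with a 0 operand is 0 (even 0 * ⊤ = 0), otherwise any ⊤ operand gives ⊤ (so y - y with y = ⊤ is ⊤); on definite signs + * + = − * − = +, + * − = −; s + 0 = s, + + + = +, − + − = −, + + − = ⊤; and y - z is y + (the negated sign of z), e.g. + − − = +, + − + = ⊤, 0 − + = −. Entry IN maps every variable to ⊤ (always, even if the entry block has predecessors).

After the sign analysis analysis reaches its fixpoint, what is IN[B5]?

Answer: {a: ⊤, b: +, c: ⊤, d: ⊤, e: ⊤, f: ⊤}

Derivation:
Per-block solution:
  B0:   IN=(all ⊤)   OUT=(all ⊤)
  B1:   IN=(all ⊤)   OUT=(all ⊤)
  B2:   IN=(all ⊤)   OUT=(all ⊤)
  B3:   IN=(all ⊤)   OUT={b:0; rest ⊤}
  B4:   IN={b:0; rest ⊤}   OUT={b:+; rest ⊤}
  B5:   IN={b:+; rest ⊤}   OUT={d:+; rest ⊤}
  B6:   IN={d:+; rest ⊤}   OUT={d:+; rest ⊤}
  B7:   IN=(all ⊤)   OUT=(all ⊤)
  B8:   IN=(all ⊤)   OUT=(all ⊤)
  B9:   IN=(all ⊤)   OUT=(all ⊤)

Merge at B5: IN[B5] = OUT[B4] = {a: ⊤, b: +, c: ⊤, d: ⊤, e: ⊤, f: ⊤}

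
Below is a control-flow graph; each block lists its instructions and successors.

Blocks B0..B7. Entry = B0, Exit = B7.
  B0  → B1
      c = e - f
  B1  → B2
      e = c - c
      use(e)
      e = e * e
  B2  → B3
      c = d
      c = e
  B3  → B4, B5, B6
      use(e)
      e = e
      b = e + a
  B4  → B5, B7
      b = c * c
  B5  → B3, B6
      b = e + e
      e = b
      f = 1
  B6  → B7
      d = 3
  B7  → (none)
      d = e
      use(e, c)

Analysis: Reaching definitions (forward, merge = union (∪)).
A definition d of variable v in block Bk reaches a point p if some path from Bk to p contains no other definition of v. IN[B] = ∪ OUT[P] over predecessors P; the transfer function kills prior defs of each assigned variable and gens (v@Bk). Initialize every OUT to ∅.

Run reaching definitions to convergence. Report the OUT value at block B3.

Fixpoint table:
  B0: | IN={} | OUT={c@B0}
  B1: | IN={c@B0} | OUT={c@B0, e@B1}
  B2: | IN={c@B0, e@B1} | OUT={c@B2, e@B1}
  B3: | IN={b@B5, c@B2, e@B1, e@B5, f@B5} | OUT={b@B3, c@B2, e@B3, f@B5}
  B4: | IN={b@B3, c@B2, e@B3, f@B5} | OUT={b@B4, c@B2, e@B3, f@B5}
  B5: | IN={b@B3, b@B4, c@B2, e@B3, f@B5} | OUT={b@B5, c@B2, e@B5, f@B5}
  B6: | IN={b@B3, b@B5, c@B2, e@B3, e@B5, f@B5} | OUT={b@B3, b@B5, c@B2, d@B6, e@B3, e@B5, f@B5}
  B7: | IN={b@B3, b@B4, b@B5, c@B2, d@B6, e@B3, e@B5, f@B5} | OUT={b@B3, b@B4, b@B5, c@B2, d@B7, e@B3, e@B5, f@B5}

Merge at B3: IN[B3] = OUT[B2] ⊔ OUT[B5] = {b@B5, c@B2, e@B1, e@B5, f@B5}
Applying B3's transfer function to that IN value gives OUT[B3] (row B3 above).

Answer: {b@B3, c@B2, e@B3, f@B5}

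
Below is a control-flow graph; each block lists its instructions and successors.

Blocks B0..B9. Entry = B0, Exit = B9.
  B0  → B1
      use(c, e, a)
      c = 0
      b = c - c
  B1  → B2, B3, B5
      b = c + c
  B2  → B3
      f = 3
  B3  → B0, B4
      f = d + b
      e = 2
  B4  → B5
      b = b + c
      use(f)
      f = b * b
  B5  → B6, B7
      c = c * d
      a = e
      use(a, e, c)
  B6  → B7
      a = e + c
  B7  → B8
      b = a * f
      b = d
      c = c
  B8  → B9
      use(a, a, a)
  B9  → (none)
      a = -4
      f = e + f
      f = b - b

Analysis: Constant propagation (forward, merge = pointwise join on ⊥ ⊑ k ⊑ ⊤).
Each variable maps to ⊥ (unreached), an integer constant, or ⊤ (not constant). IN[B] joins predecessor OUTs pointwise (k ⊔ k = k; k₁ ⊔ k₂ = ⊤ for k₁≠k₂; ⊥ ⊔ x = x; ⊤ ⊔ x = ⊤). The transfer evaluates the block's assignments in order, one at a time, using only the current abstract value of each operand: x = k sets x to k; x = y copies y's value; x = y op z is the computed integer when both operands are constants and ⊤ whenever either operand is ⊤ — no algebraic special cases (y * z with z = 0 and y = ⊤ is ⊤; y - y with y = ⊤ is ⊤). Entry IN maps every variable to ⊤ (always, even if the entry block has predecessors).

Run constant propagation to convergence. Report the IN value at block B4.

Answer: {a: ⊤, b: 0, c: 0, d: ⊤, e: 2, f: ⊤}

Trace:
Per-block solution:
  B0:  IN=(all ⊤)  OUT={b:0, c:0; rest ⊤}
  B1:  IN={b:0, c:0; rest ⊤}  OUT={b:0, c:0; rest ⊤}
  B2:  IN={b:0, c:0; rest ⊤}  OUT={b:0, c:0, f:3; rest ⊤}
  B3:  IN={b:0, c:0; rest ⊤}  OUT={b:0, c:0, e:2; rest ⊤}
  B4:  IN={b:0, c:0, e:2; rest ⊤}  OUT={b:0, c:0, e:2, f:0; rest ⊤}
  B5:  IN={b:0, c:0; rest ⊤}  OUT={b:0; rest ⊤}
  B6:  IN={b:0; rest ⊤}  OUT={b:0; rest ⊤}
  B7:  IN={b:0; rest ⊤}  OUT=(all ⊤)
  B8:  IN=(all ⊤)  OUT=(all ⊤)
  B9:  IN=(all ⊤)  OUT={a:-4; rest ⊤}

Merge at B4: IN[B4] = OUT[B3] = {a: ⊤, b: 0, c: 0, d: ⊤, e: 2, f: ⊤}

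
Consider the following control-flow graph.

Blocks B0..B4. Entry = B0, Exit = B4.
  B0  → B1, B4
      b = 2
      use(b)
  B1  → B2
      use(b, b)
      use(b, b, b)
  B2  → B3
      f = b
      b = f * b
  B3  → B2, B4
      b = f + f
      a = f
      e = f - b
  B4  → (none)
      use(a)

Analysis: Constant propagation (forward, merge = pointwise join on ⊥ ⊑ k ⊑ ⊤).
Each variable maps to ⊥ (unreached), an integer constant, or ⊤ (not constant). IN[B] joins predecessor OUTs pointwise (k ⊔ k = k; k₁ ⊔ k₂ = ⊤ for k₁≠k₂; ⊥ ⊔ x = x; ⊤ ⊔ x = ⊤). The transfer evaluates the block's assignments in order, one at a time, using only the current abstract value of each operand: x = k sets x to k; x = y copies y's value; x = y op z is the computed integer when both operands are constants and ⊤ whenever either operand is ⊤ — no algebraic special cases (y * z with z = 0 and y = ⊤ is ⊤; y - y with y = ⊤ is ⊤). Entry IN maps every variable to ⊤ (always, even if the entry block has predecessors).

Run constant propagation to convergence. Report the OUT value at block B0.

Answer: {a: ⊤, b: 2, c: ⊤, d: ⊤, e: ⊤, f: ⊤}

Trace:
Fixpoint table:
  B0:   IN=(all ⊤)   OUT={b:2; rest ⊤}
  B1:   IN={b:2; rest ⊤}   OUT={b:2; rest ⊤}
  B2:   IN=(all ⊤)   OUT=(all ⊤)
  B3:   IN=(all ⊤)   OUT=(all ⊤)
  B4:   IN=(all ⊤)   OUT=(all ⊤)

B0 is the boundary node: IN[B0] = {a: ⊤, b: ⊤, c: ⊤, d: ⊤, e: ⊤, f: ⊤}
Applying B0's transfer function to that IN value gives OUT[B0] (row B0 above).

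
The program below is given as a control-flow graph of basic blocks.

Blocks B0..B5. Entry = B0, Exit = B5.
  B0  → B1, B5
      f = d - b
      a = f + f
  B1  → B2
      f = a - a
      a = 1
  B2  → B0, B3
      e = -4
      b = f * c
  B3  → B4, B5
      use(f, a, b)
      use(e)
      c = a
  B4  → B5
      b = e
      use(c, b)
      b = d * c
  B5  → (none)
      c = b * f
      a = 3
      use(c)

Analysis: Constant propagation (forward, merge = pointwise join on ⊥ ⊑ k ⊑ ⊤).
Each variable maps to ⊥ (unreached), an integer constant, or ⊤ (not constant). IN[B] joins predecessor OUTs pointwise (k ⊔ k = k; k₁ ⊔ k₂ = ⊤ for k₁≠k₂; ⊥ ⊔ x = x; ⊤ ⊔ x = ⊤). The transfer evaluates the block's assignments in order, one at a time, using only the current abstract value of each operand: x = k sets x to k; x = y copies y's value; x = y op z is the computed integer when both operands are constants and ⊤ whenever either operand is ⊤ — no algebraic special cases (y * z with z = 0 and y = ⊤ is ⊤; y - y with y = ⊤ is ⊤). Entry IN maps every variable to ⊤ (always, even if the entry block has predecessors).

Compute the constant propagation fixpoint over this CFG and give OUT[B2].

Fixpoint table:
  B0:  IN=(all ⊤)  OUT=(all ⊤)
  B1:  IN=(all ⊤)  OUT={a:1; rest ⊤}
  B2:  IN={a:1; rest ⊤}  OUT={a:1, e:-4; rest ⊤}
  B3:  IN={a:1, e:-4; rest ⊤}  OUT={a:1, c:1, e:-4; rest ⊤}
  B4:  IN={a:1, c:1, e:-4; rest ⊤}  OUT={a:1, c:1, e:-4; rest ⊤}
  B5:  IN=(all ⊤)  OUT={a:3; rest ⊤}

Merge at B2: IN[B2] = OUT[B1] = {a: 1, b: ⊤, c: ⊤, d: ⊤, e: ⊤, f: ⊤}
Applying B2's transfer function to that IN value gives OUT[B2] (row B2 above).

Answer: {a: 1, b: ⊤, c: ⊤, d: ⊤, e: -4, f: ⊤}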